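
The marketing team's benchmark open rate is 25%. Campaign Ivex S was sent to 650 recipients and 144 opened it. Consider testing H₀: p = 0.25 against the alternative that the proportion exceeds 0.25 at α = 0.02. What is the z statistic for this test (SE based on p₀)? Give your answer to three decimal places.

z = -1.676

p̂ = 144/650 = 0.22154.
SE = √(p₀(1−p₀)/n) = √(0.1875/650) = 0.01698.
z = (0.22154 − 0.25)/0.01698 = -0.02846/0.01698 = -1.676.
p-value = P(Z > -1.676) ≈ 0.9531, so at α = 0.02 we fail to reject H₀.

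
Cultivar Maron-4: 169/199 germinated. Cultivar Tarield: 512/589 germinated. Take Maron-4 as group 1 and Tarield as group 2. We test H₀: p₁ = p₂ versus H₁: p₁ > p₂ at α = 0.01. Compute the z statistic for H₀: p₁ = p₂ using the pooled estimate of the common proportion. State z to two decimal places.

z = -0.71

p̂₁ = 169/199 ≈ 0.84925, p̂₂ = 512/589 ≈ 0.86927.
Pooled p̂ = (169+512)/(199+589) = 681/788 = 0.86421.
SE = √(0.117349 × 0.00672292) = 0.02809.
z = (0.84925 − 0.86927)/0.02809 = -0.02002/0.02809 = -0.71.
p-value = P(Z > -0.713) ≈ 0.7620, so at α = 0.01 we fail to reject H₀.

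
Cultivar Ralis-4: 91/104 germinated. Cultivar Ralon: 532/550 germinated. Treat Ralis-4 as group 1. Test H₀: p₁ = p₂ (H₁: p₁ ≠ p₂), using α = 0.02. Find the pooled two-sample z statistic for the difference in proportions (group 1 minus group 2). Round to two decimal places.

z = -4.06

p̂₁ = 91/104 = 0.87500, p̂₂ = 532/550 = 0.96727.
Pooled p̂ = (91+532)/(104+550) = 623/654 = 0.95260.
SE = √(0.0451538 × 0.0114336) = 0.02272.
z = (0.87500 − 0.96727)/0.02272 = -0.09227/0.02272 = -4.06.
Two-sided p-value ≈ 2·Φ(−4.061) = 0.0000, so at α = 0.02 we reject H₀.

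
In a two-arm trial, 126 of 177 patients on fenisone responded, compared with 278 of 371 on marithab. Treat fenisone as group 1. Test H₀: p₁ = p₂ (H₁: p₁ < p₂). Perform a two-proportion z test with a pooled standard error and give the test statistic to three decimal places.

p̂₁ = 126/177 = 0.71186, p̂₂ = 278/371 = 0.74933.
Pooled p̂ = (126+278)/(177+371) = 404/548 = 0.73723.
SE = √(p̂(1−p̂)(1/n₁+1/n₂)) = √(0.73723·0.26277·0.00834514) = √(0.00161665) = 0.04021.
z = (0.71186 − 0.74933)/0.04021 = -0.03747/0.04021 = -0.932.

z = -0.932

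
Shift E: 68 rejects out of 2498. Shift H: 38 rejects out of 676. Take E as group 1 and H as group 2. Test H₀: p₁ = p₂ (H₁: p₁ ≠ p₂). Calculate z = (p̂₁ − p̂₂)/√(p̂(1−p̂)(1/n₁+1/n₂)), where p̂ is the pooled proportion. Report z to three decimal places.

p̂₁ = 68/2498 = 0.027222, p̂₂ = 38/676 = 0.056213.
Pooled p̂ = (68+38)/(2498+676) = 106/3174 = 0.033396.
SE = √(p̂(1−p̂)(1/n₁+1/n₂)) = √(0.033396·0.966604·0.00187961) = √(6.06758e-05) = 0.007789.
z = (0.027222 − 0.056213)/0.007789 = -0.028991/0.007789 = -3.722.

z = -3.722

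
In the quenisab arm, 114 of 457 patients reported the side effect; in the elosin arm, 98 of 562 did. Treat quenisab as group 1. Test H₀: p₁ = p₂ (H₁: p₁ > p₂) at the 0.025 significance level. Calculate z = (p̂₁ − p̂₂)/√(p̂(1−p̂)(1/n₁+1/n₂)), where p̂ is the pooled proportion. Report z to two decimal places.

p̂₁ = 114/457 = 0.24945, p̂₂ = 98/562 = 0.17438.
Pooled p̂ = (114+98)/(457+562) = 212/1019 = 0.20805.
SE = √(0.164764 × 0.00396754) = 0.02557.
z = (0.24945 − 0.17438)/0.02557 = 0.07507/0.02557 = 2.94.
p-value = P(Z > 2.936) ≈ 0.0017; since p < α = 0.025, reject H₀.

z = 2.94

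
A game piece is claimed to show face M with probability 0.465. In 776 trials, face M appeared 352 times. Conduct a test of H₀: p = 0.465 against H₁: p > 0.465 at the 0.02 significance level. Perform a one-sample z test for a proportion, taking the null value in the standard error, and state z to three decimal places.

p̂ = 352/776 = 0.45361.
SE = √(p₀(1−p₀)/n) = √(0.24877/776) = 0.01790.
z = (0.45361 − 0.465)/0.01790 = -0.01139/0.01790 = -0.636.
p-value = P(Z > -0.636) ≈ 0.7377, so at α = 0.02 we fail to reject H₀.

z = -0.636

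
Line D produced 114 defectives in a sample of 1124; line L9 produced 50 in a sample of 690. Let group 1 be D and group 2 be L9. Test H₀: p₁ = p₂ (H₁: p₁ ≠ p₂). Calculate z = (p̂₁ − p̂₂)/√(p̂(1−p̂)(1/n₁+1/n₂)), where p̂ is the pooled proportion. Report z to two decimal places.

z = 2.09

p̂₁ = 114/1124 ≈ 0.10142, p̂₂ = 50/690 ≈ 0.07246.
Pooled p̂ = (114+50)/(1124+690) = 164/1814 = 0.09041.
SE = √(0.0822343 × 0.00233896) = 0.01387.
z = (0.10142 − 0.07246)/0.01387 = 0.02896/0.01387 = 2.09.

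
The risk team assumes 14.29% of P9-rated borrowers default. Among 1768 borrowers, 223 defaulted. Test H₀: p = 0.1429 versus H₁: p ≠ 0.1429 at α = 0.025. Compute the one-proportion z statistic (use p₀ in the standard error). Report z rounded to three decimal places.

z = -2.015

p̂ = 223/1768 ≈ 0.126131.
Standard error under H₀: √(0.1429×0.8571/1768) = 0.008323.
z = (0.126131 − 0.1429)/0.008323 = -0.016769/0.008323 = -2.015.
Two-sided p-value ≈ 2·Φ(−2.015) = 0.0439, so at α = 0.025 we fail to reject H₀.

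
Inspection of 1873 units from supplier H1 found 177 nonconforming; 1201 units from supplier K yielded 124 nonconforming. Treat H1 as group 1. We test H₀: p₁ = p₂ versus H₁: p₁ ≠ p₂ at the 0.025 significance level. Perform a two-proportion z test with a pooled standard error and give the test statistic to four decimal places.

p̂₁ = 177/1873 ≈ 0.0945008, p̂₂ = 124/1201 ≈ 0.1032473.
Pooled p̂ = (177+124)/(1873+1201) = 301/3074 = 0.0979180.
SE = √(p̂(1−p̂)(1/n₁+1/n₂)) = √(0.0979180·0.9020820·0.00136654) = √(0.000120707) = 0.0109867.
z = (0.0945008 − 0.1032473)/0.0109867 = -0.0087465/0.0109867 = -0.7961.
p-value = 2·P(Z > 0.796) ≈ 0.4260; since p > α = 0.025, fail to reject H₀.

z = -0.7961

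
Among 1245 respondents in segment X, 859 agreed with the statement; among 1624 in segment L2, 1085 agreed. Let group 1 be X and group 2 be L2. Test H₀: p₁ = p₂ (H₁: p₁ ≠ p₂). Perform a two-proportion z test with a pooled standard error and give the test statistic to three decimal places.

p̂₁ = 859/1245 ≈ 0.68996, p̂₂ = 1085/1624 ≈ 0.66810.
Pooled p̂ = (859+1085)/(1245+1624) = 1944/2869 = 0.67759.
SE = √(0.218462 × 0.00141898) = 0.01761.
z = (0.68996 − 0.66810)/0.01761 = 0.02186/0.01761 = 1.241.
p-value = 2·P(Z > 1.241) ≈ 0.2145.

z = 1.241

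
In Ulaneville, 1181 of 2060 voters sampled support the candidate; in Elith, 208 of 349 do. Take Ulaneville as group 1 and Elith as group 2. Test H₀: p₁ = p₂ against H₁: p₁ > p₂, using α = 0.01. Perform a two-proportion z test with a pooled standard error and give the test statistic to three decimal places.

p̂₁ = 1181/2060 ≈ 0.57330, p̂₂ = 208/349 ≈ 0.59599.
Pooled p̂ = (1181+208)/(2060+349) = 1389/2409 = 0.57659.
SE = √(0.244134 × 0.00335077) = 0.02860.
z = (0.57330 − 0.59599)/0.02860 = -0.02269/0.02860 = -0.793.
p-value = P(Z > -0.793) ≈ 0.7862; since p > α = 0.01, fail to reject H₀.

z = -0.793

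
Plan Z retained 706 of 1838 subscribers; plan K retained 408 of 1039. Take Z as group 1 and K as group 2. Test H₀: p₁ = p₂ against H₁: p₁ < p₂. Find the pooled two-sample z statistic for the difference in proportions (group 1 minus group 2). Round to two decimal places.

p̂₁ = 706/1838 = 0.38411, p̂₂ = 408/1039 = 0.39269.
Pooled p̂ = (706+408)/(1838+1039) = 1114/2877 = 0.38721.
SE = √(0.237278 × 0.00150653) = 0.01891.
z = (0.38411 − 0.39269)/0.01891 = -0.00858/0.01891 = -0.45.
p-value = P(Z < -0.453) ≈ 0.3251.

z = -0.45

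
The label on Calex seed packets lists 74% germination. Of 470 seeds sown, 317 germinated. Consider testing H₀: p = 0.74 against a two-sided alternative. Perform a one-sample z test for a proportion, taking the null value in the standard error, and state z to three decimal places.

z = -3.239

p̂ = 317/470 ≈ 0.67447.
Standard error under H₀: √(0.74×0.26/470) = 0.02023.
z = (0.67447 − 0.74)/0.02023 = -0.06553/0.02023 = -3.239.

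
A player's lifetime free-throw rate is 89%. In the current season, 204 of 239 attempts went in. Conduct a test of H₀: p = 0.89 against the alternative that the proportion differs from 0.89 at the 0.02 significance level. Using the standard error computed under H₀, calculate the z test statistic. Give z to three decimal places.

p̂ = 204/239 = 0.853556.
Standard error under H₀: √(0.89×0.11/239) = 0.020239.
z = (0.853556 − 0.89)/0.020239 = -0.036444/0.020239 = -1.801.
p-value = 2·P(Z > 1.801) ≈ 0.0718. With α = 0.02, fail to reject H₀.

z = -1.801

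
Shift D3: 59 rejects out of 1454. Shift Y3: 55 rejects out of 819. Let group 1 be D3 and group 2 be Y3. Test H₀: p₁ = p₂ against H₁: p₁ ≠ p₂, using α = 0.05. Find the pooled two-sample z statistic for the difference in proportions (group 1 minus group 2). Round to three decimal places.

z = -2.787

p̂₁ = 59/1454 = 0.040578, p̂₂ = 55/819 = 0.067155.
Pooled p̂ = (59+55)/(1454+819) = 114/2273 = 0.050154.
SE = √(0.0476386 × 0.00190876) = 0.009536.
z = (0.040578 − 0.067155)/0.009536 = -0.026577/0.009536 = -2.787.
p-value = 2·P(Z > 2.787) ≈ 0.0053; since p < α = 0.05, reject H₀.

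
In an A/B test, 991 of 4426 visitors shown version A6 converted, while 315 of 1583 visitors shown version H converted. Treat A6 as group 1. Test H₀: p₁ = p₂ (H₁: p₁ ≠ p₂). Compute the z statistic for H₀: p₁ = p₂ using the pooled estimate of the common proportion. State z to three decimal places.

z = 2.063

p̂₁ = 991/4426 = 0.223904, p̂₂ = 315/1583 = 0.198989.
Pooled p̂ = (991+315)/(4426+1583) = 1306/6009 = 0.217341.
SE = √(p̂(1−p̂)(1/n₁+1/n₂)) = √(0.217341·0.782659·0.00085765) = √(0.000145889) = 0.012078.
z = (0.223904 − 0.198989)/0.012078 = 0.024915/0.012078 = 2.063.
p-value = 2·P(Z > 2.063) ≈ 0.0391.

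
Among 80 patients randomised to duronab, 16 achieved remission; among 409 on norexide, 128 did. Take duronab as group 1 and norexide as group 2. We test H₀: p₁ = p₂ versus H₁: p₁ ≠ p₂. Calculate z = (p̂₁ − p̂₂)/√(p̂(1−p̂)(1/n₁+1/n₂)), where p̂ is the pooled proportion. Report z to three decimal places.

p̂₁ = 16/80 = 0.20000, p̂₂ = 128/409 = 0.31296.
Pooled p̂ = (16+128)/(80+409) = 144/489 = 0.29448.
SE = √(0.207761 × 0.014945) = 0.05572.
z = (0.20000 − 0.31296)/0.05572 = -0.11296/0.05572 = -2.027.

z = -2.027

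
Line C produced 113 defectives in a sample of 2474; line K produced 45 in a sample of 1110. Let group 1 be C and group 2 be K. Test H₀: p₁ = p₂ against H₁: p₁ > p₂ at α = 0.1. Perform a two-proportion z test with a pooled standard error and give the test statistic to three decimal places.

z = 0.692

p̂₁ = 113/2474 = 0.045675, p̂₂ = 45/1110 = 0.040541.
Pooled p̂ = (113+45)/(2474+1110) = 158/3584 = 0.044085.
SE = √(p̂(1−p̂)(1/n₁+1/n₂)) = √(0.044085·0.955915·0.0013051) = √(5.49989e-05) = 0.007416.
z = (0.045675 − 0.040541)/0.007416 = 0.005134/0.007416 = 0.692.
p-value = P(Z > 0.692) ≈ 0.2444. With α = 0.1, fail to reject H₀.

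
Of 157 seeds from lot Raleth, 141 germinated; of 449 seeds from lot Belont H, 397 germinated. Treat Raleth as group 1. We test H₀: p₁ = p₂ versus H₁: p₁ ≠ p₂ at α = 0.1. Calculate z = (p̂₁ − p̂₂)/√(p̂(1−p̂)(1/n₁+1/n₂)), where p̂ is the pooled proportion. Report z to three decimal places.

p̂₁ = 141/157 = 0.89809, p̂₂ = 397/449 = 0.88419.
Pooled p̂ = (141+397)/(157+449) = 538/606 = 0.88779.
SE = √(0.0996199 × 0.0085966) = 0.02926.
z = (0.89809 − 0.88419)/0.02926 = 0.01390/0.02926 = 0.475.
p-value = 2·P(Z > 0.475) ≈ 0.6347, so at α = 0.1 we fail to reject H₀.

z = 0.475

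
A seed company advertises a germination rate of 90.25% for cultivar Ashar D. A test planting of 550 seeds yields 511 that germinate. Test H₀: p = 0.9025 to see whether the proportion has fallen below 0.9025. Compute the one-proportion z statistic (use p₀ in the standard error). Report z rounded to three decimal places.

p̂ = 511/550 = 0.92909.
SE = √(p₀(1−p₀)/n) = √(0.087994/550) = 0.01265.
z = (0.92909 − 0.9025)/0.01265 = 0.02659/0.01265 = 2.102.
p-value = P(Z < 2.102) ≈ 0.9822.

z = 2.102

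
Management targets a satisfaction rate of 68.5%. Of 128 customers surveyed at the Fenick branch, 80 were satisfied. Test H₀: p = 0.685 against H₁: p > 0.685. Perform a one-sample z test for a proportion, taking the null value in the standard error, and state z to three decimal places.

z = -1.461

p̂ = 80/128 = 0.62500.
Standard error under H₀: √(0.685×0.315/128) = 0.04106.
z = (0.62500 − 0.685)/0.04106 = -0.06000/0.04106 = -1.461.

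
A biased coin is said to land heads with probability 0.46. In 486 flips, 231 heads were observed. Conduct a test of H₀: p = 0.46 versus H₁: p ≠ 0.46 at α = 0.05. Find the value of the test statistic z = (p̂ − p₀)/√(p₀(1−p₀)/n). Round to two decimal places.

p̂ = 231/486 = 0.4753.
Under H₀, SE = √(0.46·0.54/486) = √(0.000511111) = 0.0226.
z = (0.4753 − 0.46)/0.0226 = 0.0153/0.0226 = 0.68.
Two-sided p-value ≈ 2·Φ(−0.677) = 0.4983, so at α = 0.05 we fail to reject H₀.

z = 0.68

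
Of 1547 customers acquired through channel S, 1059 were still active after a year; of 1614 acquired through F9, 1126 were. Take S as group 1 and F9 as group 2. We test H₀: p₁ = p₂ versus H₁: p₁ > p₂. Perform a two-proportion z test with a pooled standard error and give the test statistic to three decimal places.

z = -0.797

p̂₁ = 1059/1547 ≈ 0.68455, p̂₂ = 1126/1614 ≈ 0.69765.
Pooled p̂ = (1059+1126)/(1547+1614) = 2185/3161 = 0.69124.
SE = √(p̂(1−p̂)(1/n₁+1/n₂)) = √(0.69124·0.30876·0.00126599) = √(0.000270198) = 0.01644.
z = (0.68455 − 0.69765)/0.01644 = -0.01310/0.01644 = -0.797.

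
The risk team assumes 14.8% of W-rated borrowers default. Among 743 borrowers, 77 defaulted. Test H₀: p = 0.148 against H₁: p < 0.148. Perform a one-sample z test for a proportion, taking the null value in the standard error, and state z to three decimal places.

z = -3.406

p̂ = 77/743 ≈ 0.103634.
Standard error under H₀: √(0.148×0.852/743) = 0.013027.
z = (0.103634 − 0.148)/0.013027 = -0.044366/0.013027 = -3.406.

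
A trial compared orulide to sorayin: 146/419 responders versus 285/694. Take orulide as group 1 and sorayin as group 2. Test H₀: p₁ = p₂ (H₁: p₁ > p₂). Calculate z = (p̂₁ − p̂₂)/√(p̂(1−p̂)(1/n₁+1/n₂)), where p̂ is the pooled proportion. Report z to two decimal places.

z = -2.06

p̂₁ = 146/419 = 0.34845, p̂₂ = 285/694 = 0.41066.
Pooled p̂ = (146+285)/(419+694) = 431/1113 = 0.38724.
SE = √(p̂(1−p̂)(1/n₁+1/n₂)) = √(0.38724·0.61276·0.00382756) = √(0.000908224) = 0.03014.
z = (0.34845 − 0.41066)/0.03014 = -0.06221/0.03014 = -2.06.
p-value = P(Z > -2.064) ≈ 0.9805.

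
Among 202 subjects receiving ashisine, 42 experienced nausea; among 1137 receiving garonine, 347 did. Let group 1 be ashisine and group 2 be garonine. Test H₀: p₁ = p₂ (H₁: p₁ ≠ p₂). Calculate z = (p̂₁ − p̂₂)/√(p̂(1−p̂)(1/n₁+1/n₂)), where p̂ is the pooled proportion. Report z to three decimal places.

z = -2.806

p̂₁ = 42/202 ≈ 0.20792, p̂₂ = 347/1137 ≈ 0.30519.
Pooled p̂ = (42+347)/(202+1137) = 389/1339 = 0.29052.
SE = √(0.206116 × 0.00583) = 0.03466.
z = (0.20792 − 0.30519)/0.03466 = -0.09727/0.03466 = -2.806.
p-value = 2·P(Z > 2.806) ≈ 0.0050.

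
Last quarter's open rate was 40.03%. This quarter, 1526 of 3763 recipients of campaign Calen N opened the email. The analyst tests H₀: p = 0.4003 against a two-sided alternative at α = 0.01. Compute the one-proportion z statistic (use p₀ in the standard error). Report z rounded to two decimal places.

z = 0.65

p̂ = 1526/3763 = 0.4055.
SE = √(p₀(1−p₀)/n) = √(0.24006/3763) = 0.0080.
z = (0.4055 − 0.4003)/0.0080 = 0.0052/0.0080 = 0.65.
Two-sided p-value ≈ 2·Φ(−0.654) = 0.5128; since p > α = 0.01, fail to reject H₀.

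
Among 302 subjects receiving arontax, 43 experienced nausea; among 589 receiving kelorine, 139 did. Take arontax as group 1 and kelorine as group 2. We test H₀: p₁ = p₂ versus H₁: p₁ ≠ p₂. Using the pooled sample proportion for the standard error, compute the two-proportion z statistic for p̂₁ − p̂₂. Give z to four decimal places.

p̂₁ = 43/302 ≈ 0.142384, p̂₂ = 139/589 ≈ 0.235993.
Pooled p̂ = (43+139)/(302+589) = 182/891 = 0.204265.
SE = √(p̂(1−p̂)(1/n₁+1/n₂)) = √(0.204265·0.795735·0.00500905) = √(0.000814175) = 0.028534.
z = (0.142384 − 0.235993)/0.028534 = -0.093609/0.028534 = -3.2806.
Two-sided p-value ≈ 2·Φ(−3.281) = 0.0010.

z = -3.2806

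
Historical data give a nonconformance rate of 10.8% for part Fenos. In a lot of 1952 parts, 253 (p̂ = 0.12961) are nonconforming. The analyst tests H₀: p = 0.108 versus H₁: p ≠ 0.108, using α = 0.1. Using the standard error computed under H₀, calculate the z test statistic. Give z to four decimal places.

p̂ = 253/1952 = 0.1296107.
Standard error under H₀: √(0.108×0.892/1952) = 0.0070251.
z = (0.1296107 − 0.108)/0.0070251 = 0.0216107/0.0070251 = 3.0762.
p-value = 2·P(Z > 3.076) ≈ 0.0021, so at α = 0.1 we reject H₀.

z = 3.0762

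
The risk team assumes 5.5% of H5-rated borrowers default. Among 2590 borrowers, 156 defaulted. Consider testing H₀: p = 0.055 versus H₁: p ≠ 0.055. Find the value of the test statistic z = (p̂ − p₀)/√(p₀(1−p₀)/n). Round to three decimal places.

p̂ = 156/2590 ≈ 0.060232.
Standard error under H₀: √(0.055×0.945/2590) = 0.004480.
z = (0.060232 − 0.055)/0.004480 = 0.005232/0.004480 = 1.168.

z = 1.168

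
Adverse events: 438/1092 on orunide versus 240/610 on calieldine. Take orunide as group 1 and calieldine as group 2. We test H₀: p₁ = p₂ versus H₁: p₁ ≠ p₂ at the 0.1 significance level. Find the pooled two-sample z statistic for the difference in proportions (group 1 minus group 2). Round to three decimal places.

p̂₁ = 438/1092 = 0.40110, p̂₂ = 240/610 = 0.39344.
Pooled p̂ = (438+240)/(1092+610) = 678/1702 = 0.39835.
SE = √(p̂(1−p̂)(1/n₁+1/n₂)) = √(0.39835·0.60165·0.0025551) = √(0.000612375) = 0.02475.
z = (0.40110 − 0.39344)/0.02475 = 0.00766/0.02475 = 0.309.
Two-sided p-value ≈ 2·Φ(−0.309) = 0.7570. With α = 0.1, fail to reject H₀.

z = 0.309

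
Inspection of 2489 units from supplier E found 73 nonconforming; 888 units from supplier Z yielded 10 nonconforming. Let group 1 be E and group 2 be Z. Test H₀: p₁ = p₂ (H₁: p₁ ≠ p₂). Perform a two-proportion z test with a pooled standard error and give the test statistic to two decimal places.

z = 2.99

p̂₁ = 73/2489 ≈ 0.02933, p̂₂ = 10/888 ≈ 0.01126.
Pooled p̂ = (73+10)/(2489+888) = 83/3377 = 0.02458.
SE = √(0.0239739 × 0.00152789) = 0.00605.
z = (0.02933 − 0.01126)/0.00605 = 0.01807/0.00605 = 2.99.
Two-sided p-value ≈ 2·Φ(−2.985) = 0.0028.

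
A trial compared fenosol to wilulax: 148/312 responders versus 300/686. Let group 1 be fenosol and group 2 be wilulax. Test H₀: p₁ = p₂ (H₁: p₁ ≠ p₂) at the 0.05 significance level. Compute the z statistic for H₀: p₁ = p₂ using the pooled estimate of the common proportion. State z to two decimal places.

z = 1.09

p̂₁ = 148/312 ≈ 0.4744, p̂₂ = 300/686 ≈ 0.4373.
Pooled p̂ = (148+300)/(312+686) = 448/998 = 0.4489.
SE = √(p̂(1−p̂)(1/n₁+1/n₂)) = √(0.4489·0.5511·0.00466285) = √(0.00115354) = 0.0340.
z = (0.4744 − 0.4373)/0.0340 = 0.0371/0.0340 = 1.09.
Two-sided p-value ≈ 2·Φ(−1.091) = 0.2754. With α = 0.05, fail to reject H₀.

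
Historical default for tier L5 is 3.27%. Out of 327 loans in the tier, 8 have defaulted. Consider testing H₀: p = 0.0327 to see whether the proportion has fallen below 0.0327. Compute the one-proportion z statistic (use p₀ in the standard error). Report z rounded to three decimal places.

p̂ = 8/327 ≈ 0.02446.
SE = √(p₀(1−p₀)/n) = √(0.031631/327) = 0.00984.
z = (0.02446 − 0.0327)/0.00984 = -0.00824/0.00984 = -0.837.
p-value = P(Z < -0.837) ≈ 0.2012.

z = -0.837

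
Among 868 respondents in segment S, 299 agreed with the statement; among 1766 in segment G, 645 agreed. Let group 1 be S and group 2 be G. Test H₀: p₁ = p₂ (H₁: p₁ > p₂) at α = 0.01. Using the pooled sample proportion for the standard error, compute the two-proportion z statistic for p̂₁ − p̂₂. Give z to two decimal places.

p̂₁ = 299/868 = 0.3445, p̂₂ = 645/1766 = 0.3652.
Pooled p̂ = (299+645)/(868+1766) = 944/2634 = 0.3584.
SE = √(p̂(1−p̂)(1/n₁+1/n₂)) = √(0.3584·0.6416·0.00171833) = √(0.000395123) = 0.0199.
z = (0.3445 − 0.3652)/0.0199 = -0.0207/0.0199 = -1.04.
p-value = P(Z > -1.044) ≈ 0.8519. With α = 0.01, fail to reject H₀.

z = -1.04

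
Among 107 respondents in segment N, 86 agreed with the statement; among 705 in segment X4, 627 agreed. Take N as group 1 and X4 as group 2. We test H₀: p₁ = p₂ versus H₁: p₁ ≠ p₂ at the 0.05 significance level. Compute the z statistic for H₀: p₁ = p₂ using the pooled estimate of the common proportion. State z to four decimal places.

p̂₁ = 86/107 ≈ 0.803738, p̂₂ = 627/705 ≈ 0.889362.
Pooled p̂ = (86+627)/(107+705) = 713/812 = 0.878079.
SE = √(0.107056 × 0.0107642) = 0.033947.
z = (0.803738 − 0.889362)/0.033947 = -0.085624/0.033947 = -2.5223.
p-value = 2·P(Z > 2.522) ≈ 0.0117, so at α = 0.05 we reject H₀.

z = -2.5223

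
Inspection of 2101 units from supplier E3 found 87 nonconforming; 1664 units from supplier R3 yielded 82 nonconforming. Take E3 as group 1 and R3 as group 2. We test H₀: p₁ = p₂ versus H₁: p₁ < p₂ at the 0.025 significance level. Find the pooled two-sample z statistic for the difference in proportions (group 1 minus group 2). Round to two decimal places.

p̂₁ = 87/2101 ≈ 0.0414, p̂₂ = 82/1664 ≈ 0.0493.
Pooled p̂ = (87+82)/(2101+1664) = 169/3765 = 0.0449.
SE = √(0.0428723 × 0.00107693) = 0.0068.
z = (0.0414 − 0.0493)/0.0068 = -0.0079/0.0068 = -1.16.
p-value = P(Z < -1.158) ≈ 0.1234; since p > α = 0.025, fail to reject H₀.

z = -1.16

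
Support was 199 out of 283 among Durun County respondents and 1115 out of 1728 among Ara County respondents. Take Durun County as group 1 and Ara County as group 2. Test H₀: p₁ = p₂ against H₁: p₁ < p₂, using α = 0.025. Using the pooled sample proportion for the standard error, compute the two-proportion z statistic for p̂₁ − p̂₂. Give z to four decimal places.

z = 1.8981

p̂₁ = 199/283 ≈ 0.703180, p̂₂ = 1115/1728 ≈ 0.645255.
Pooled p̂ = (199+1115)/(283+1728) = 1314/2011 = 0.653406.
SE = √(0.226467 × 0.00411227) = 0.030517.
z = (0.703180 − 0.645255)/0.030517 = 0.057925/0.030517 = 1.8981.
p-value = P(Z < 1.898) ≈ 0.9712. With α = 0.025, fail to reject H₀.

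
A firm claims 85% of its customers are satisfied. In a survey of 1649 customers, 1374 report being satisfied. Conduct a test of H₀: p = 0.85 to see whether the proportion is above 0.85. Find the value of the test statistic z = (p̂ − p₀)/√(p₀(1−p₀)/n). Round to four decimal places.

z = -1.9069

p̂ = 1374/1649 ≈ 0.8332323.
Standard error under H₀: √(0.85×0.15/1649) = 0.0087932.
z = (0.8332323 − 0.85)/0.0087932 = -0.0167677/0.0087932 = -1.9069.
p-value = P(Z > -1.907) ≈ 0.9717.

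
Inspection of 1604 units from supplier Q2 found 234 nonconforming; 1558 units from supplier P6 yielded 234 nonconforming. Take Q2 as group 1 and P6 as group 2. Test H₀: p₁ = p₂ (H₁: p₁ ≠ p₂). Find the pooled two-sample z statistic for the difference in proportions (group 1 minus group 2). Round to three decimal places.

p̂₁ = 234/1604 = 0.145885, p̂₂ = 234/1558 = 0.150193.
Pooled p̂ = (234+234)/(1604+1558) = 468/3162 = 0.148008.
SE = √(0.126101 × 0.00126529) = 0.012631.
z = (0.145885 − 0.150193)/0.012631 = -0.004308/0.012631 = -0.341.
Two-sided p-value ≈ 2·Φ(−0.341) = 0.7331.

z = -0.341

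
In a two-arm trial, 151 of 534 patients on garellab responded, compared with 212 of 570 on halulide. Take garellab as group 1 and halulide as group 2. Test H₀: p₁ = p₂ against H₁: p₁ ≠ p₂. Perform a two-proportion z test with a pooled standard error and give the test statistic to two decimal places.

p̂₁ = 151/534 ≈ 0.2828, p̂₂ = 212/570 ≈ 0.3719.
Pooled p̂ = (151+212)/(534+570) = 363/1104 = 0.3288.
SE = √(p̂(1−p̂)(1/n₁+1/n₂)) = √(0.3288·0.6712·0.00362705) = √(0.00080046) = 0.0283.
z = (0.2828 − 0.3719)/0.0283 = -0.0891/0.0283 = -3.15.
Two-sided p-value ≈ 2·Φ(−3.151) = 0.0016.

z = -3.15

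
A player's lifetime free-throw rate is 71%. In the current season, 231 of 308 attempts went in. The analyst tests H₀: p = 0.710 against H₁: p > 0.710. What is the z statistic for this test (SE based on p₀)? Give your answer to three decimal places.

z = 1.547

p̂ = 231/308 = 0.75000.
SE = √(p₀(1−p₀)/n) = √(0.2059/308) = 0.02586.
z = (0.75000 − 0.71)/0.02586 = 0.04000/0.02586 = 1.547.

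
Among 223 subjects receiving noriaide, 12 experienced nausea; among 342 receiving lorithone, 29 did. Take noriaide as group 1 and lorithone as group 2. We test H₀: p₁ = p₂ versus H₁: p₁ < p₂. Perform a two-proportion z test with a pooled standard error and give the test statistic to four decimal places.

p̂₁ = 12/223 ≈ 0.053812, p̂₂ = 29/342 ≈ 0.084795.
Pooled p̂ = (12+29)/(223+342) = 41/565 = 0.072566.
SE = √(p̂(1−p̂)(1/n₁+1/n₂)) = √(0.072566·0.927434·0.00740828) = √(0.000498581) = 0.022329.
z = (0.053812 − 0.084795)/0.022329 = -0.030983/0.022329 = -1.3876.
p-value = P(Z < -1.388) ≈ 0.0826.

z = -1.3876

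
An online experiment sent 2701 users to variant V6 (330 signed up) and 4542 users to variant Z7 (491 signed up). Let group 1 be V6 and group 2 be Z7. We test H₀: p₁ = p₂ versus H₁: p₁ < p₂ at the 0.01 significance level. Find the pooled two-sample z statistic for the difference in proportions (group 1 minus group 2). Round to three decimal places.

p̂₁ = 330/2701 = 0.122177, p̂₂ = 491/4542 = 0.108102.
Pooled p̂ = (330+491)/(2701+4542) = 821/7243 = 0.113351.
SE = √(p̂(1−p̂)(1/n₁+1/n₂)) = √(0.113351·0.886649·0.000590401) = √(5.93367e-05) = 0.007703.
z = (0.122177 − 0.108102)/0.007703 = 0.014075/0.007703 = 1.827.
p-value = P(Z < 1.827) ≈ 0.9662. With α = 0.01, fail to reject H₀.

z = 1.827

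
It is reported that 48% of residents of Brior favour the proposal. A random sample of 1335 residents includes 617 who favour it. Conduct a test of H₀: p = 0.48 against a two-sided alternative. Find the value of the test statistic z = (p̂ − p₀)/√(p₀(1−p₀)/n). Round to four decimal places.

z = -1.3038

p̂ = 617/1335 ≈ 0.462172.
SE = √(p₀(1−p₀)/n) = √(0.2496/1335) = 0.013674.
z = (0.462172 − 0.48)/0.013674 = -0.017828/0.013674 = -1.3038.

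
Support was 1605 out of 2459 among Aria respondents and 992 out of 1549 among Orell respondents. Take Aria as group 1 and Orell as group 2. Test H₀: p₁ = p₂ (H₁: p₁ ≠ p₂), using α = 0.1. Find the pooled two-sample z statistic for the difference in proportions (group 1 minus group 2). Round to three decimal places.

z = 0.793

p̂₁ = 1605/2459 ≈ 0.65270, p̂₂ = 992/1549 ≈ 0.64041.
Pooled p̂ = (1605+992)/(2459+1549) = 2597/4008 = 0.64795.
SE = √(p̂(1−p̂)(1/n₁+1/n₂)) = √(0.64795·0.35205·0.00105225) = √(0.000240028) = 0.01549.
z = (0.65270 − 0.64041)/0.01549 = 0.01229/0.01549 = 0.793.
p-value = 2·P(Z > 0.793) ≈ 0.4276. With α = 0.1, fail to reject H₀.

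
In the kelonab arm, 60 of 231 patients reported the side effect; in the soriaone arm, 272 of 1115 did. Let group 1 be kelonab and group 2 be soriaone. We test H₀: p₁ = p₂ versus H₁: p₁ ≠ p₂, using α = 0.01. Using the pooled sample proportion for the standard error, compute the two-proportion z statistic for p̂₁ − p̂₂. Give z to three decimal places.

p̂₁ = 60/231 ≈ 0.25974, p̂₂ = 272/1115 ≈ 0.24395.
Pooled p̂ = (60+272)/(231+1115) = 332/1346 = 0.24666.
SE = √(0.185817 × 0.00522587) = 0.03116.
z = (0.25974 − 0.24395)/0.03116 = 0.01579/0.03116 = 0.507.
Two-sided p-value ≈ 2·Φ(−0.507) = 0.6123. With α = 0.01, fail to reject H₀.

z = 0.507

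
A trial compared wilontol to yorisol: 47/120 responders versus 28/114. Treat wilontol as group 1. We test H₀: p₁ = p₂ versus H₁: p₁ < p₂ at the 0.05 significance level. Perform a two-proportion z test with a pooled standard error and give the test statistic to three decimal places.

z = 2.393

p̂₁ = 47/120 ≈ 0.39167, p̂₂ = 28/114 ≈ 0.24561.
Pooled p̂ = (47+28)/(120+114) = 75/234 = 0.32051.
SE = √(0.217784 × 0.0171053) = 0.06103.
z = (0.39167 − 0.24561)/0.06103 = 0.14606/0.06103 = 2.393.
p-value = P(Z < 2.393) ≈ 0.9916; since p > α = 0.05, fail to reject H₀.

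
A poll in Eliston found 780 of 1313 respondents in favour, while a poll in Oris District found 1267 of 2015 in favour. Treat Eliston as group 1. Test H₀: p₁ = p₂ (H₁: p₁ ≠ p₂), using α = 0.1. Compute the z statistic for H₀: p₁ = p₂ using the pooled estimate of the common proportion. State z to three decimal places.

z = -2.012

p̂₁ = 780/1313 ≈ 0.59406, p̂₂ = 1267/2015 ≈ 0.62878.
Pooled p̂ = (780+1267)/(1313+2015) = 2047/3328 = 0.61508.
SE = √(p̂(1−p̂)(1/n₁+1/n₂)) = √(0.61508·0.38492·0.00125789) = √(0.000297813) = 0.01726.
z = (0.59406 − 0.62878)/0.01726 = -0.03472/0.01726 = -2.012.
p-value = 2·P(Z > 2.012) ≈ 0.0442. With α = 0.1, reject H₀.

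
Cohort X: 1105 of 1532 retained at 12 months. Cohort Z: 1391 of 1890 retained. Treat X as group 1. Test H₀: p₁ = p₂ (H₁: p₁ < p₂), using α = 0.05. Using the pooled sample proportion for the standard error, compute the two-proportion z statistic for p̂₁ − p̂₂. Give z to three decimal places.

p̂₁ = 1105/1532 ≈ 0.721279, p̂₂ = 1391/1890 ≈ 0.735979.
Pooled p̂ = (1105+1391)/(1532+1890) = 2496/3422 = 0.729398.
SE = √(p̂(1−p̂)(1/n₁+1/n₂)) = √(0.729398·0.270602·0.00118184) = √(0.000233268) = 0.015273.
z = (0.721279 − 0.735979)/0.015273 = -0.014700/0.015273 = -0.962.
p-value = P(Z < -0.962) ≈ 0.1679; since p > α = 0.05, fail to reject H₀.

z = -0.962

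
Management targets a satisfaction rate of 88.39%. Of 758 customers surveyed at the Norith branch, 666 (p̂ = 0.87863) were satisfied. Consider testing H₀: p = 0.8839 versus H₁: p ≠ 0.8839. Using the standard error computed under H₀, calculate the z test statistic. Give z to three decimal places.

z = -0.453

p̂ = 666/758 = 0.87863.
Standard error under H₀: √(0.8839×0.1161/758) = 0.01164.
z = (0.87863 − 0.8839)/0.01164 = -0.00527/0.01164 = -0.453.
p-value = 2·P(Z > 0.453) ≈ 0.6505.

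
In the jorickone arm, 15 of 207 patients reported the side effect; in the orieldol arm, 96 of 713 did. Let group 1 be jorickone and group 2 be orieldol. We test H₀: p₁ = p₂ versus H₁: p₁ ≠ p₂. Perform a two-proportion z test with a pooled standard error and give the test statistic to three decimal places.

z = -2.418

p̂₁ = 15/207 ≈ 0.07246, p̂₂ = 96/713 ≈ 0.13464.
Pooled p̂ = (15+96)/(207+713) = 111/920 = 0.12065.
SE = √(0.106095 × 0.00623344) = 0.02572.
z = (0.07246 − 0.13464)/0.02572 = -0.06218/0.02572 = -2.418.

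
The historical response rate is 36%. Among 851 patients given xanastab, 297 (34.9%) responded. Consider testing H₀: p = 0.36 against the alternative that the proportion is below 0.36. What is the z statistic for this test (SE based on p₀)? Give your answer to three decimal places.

z = -0.668

p̂ = 297/851 = 0.349001.
Under H₀, SE = √(0.36·0.64/851) = √(0.00027074) = 0.016454.
z = (0.349001 − 0.36)/0.016454 = -0.010999/0.016454 = -0.668.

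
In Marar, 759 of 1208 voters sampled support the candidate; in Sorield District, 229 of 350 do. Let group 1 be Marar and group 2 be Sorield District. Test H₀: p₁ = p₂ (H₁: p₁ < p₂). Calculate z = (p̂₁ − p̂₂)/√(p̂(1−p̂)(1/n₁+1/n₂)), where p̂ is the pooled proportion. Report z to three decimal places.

p̂₁ = 759/1208 ≈ 0.628311, p̂₂ = 229/350 ≈ 0.654286.
Pooled p̂ = (759+229)/(1208+350) = 988/1558 = 0.634146.
SE = √(p̂(1−p̂)(1/n₁+1/n₂)) = √(0.634146·0.365854·0.00368496) = √(0.000854928) = 0.029239.
z = (0.628311 − 0.654286)/0.029239 = -0.025975/0.029239 = -0.888.
p-value = P(Z < -0.888) ≈ 0.1872.

z = -0.888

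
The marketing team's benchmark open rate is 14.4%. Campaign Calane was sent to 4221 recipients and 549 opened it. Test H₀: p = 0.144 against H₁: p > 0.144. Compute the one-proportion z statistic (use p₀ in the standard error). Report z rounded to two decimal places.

z = -2.58

p̂ = 549/4221 ≈ 0.13006.
Under H₀, SE = √(0.144·0.856/4221) = √(2.92026e-05) = 0.00540.
z = (0.13006 − 0.144)/0.00540 = -0.01394/0.00540 = -2.58.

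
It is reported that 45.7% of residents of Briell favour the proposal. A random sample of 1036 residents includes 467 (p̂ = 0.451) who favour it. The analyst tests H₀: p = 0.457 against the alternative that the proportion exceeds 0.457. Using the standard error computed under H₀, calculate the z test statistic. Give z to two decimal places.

z = -0.40

p̂ = 467/1036 ≈ 0.4508.
SE = √(p₀(1−p₀)/n) = √(0.24815/1036) = 0.0155.
z = (0.4508 − 0.457)/0.0155 = -0.0062/0.0155 = -0.40.
p-value = P(Z > -0.402) ≈ 0.6563.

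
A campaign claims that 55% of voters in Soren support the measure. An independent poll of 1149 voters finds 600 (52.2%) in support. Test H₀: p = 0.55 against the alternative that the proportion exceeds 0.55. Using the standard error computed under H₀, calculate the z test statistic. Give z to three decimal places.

p̂ = 600/1149 ≈ 0.522193.
SE = √(p₀(1−p₀)/n) = √(0.2475/1149) = 0.014677.
z = (0.522193 − 0.55)/0.014677 = -0.027807/0.014677 = -1.895.
p-value = P(Z > -1.895) ≈ 0.9709.

z = -1.895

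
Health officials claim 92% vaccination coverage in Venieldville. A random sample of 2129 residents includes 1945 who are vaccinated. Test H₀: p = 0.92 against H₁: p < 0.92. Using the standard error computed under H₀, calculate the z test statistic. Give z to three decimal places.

z = -1.093

p̂ = 1945/2129 = 0.913574.
Standard error under H₀: √(0.92×0.08/2129) = 0.005880.
z = (0.913574 − 0.92)/0.005880 = -0.006426/0.005880 = -1.093.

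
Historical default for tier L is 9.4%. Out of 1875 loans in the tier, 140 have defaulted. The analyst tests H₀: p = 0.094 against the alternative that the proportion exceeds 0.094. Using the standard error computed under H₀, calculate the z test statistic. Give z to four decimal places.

z = -2.8687

p̂ = 140/1875 = 0.0746667.
Under H₀, SE = √(0.094·0.906/1875) = √(4.54208e-05) = 0.0067395.
z = (0.0746667 − 0.094)/0.0067395 = -0.0193333/0.0067395 = -2.8687.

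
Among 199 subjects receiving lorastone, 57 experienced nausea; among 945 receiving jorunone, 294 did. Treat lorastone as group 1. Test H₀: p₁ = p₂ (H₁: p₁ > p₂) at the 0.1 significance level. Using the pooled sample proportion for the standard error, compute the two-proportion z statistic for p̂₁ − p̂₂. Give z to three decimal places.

p̂₁ = 57/199 = 0.28643, p̂₂ = 294/945 = 0.31111.
Pooled p̂ = (57+294)/(199+945) = 351/1144 = 0.30682.
SE = √(0.212681 × 0.00608333) = 0.03597.
z = (0.28643 − 0.31111)/0.03597 = -0.02468/0.03597 = -0.686.
p-value = P(Z > -0.686) ≈ 0.7537; since p > α = 0.1, fail to reject H₀.

z = -0.686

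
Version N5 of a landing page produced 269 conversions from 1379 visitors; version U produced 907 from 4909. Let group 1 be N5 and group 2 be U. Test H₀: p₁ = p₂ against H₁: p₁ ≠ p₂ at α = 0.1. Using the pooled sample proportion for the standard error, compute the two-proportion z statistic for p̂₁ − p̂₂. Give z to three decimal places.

z = 0.867

p̂₁ = 269/1379 ≈ 0.195069, p̂₂ = 907/4909 ≈ 0.184763.
Pooled p̂ = (269+907)/(1379+4909) = 1176/6288 = 0.187023.
SE = √(0.152045 × 0.000928871) = 0.011884.
z = (0.195069 − 0.184763)/0.011884 = 0.010306/0.011884 = 0.867.
Two-sided p-value ≈ 2·Φ(−0.867) = 0.3858. With α = 0.1, fail to reject H₀.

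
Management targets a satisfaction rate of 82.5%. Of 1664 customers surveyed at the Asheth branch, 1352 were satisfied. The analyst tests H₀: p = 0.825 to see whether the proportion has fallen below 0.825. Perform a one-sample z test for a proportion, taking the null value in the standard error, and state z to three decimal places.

p̂ = 1352/1664 = 0.812500.
Standard error under H₀: √(0.825×0.175/1664) = 0.009315.
z = (0.812500 − 0.825)/0.009315 = -0.012500/0.009315 = -1.342.

z = -1.342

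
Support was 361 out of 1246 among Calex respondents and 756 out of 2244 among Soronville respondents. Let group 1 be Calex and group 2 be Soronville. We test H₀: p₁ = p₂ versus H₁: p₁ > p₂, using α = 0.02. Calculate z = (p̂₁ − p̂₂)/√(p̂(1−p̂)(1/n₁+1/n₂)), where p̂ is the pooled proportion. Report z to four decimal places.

p̂₁ = 361/1246 = 0.289727, p̂₂ = 756/2244 = 0.336898.
Pooled p̂ = (361+756)/(1246+2244) = 1117/3490 = 0.320057.
SE = √(0.217621 × 0.0012482) = 0.016481.
z = (0.289727 − 0.336898)/0.016481 = -0.047171/0.016481 = -2.8621.
p-value = P(Z > -2.862) ≈ 0.9979. With α = 0.02, fail to reject H₀.

z = -2.8621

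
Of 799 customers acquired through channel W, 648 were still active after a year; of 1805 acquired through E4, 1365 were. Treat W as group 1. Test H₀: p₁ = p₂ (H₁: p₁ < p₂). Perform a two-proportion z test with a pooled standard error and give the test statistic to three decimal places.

p̂₁ = 648/799 = 0.81101, p̂₂ = 1365/1805 = 0.75623.
Pooled p̂ = (648+1365)/(799+1805) = 2013/2604 = 0.77304.
SE = √(p̂(1−p̂)(1/n₁+1/n₂)) = √(0.77304·0.22696·0.00180558) = √(0.000316786) = 0.01780.
z = (0.81101 − 0.75623)/0.01780 = 0.05478/0.01780 = 3.078.
p-value = P(Z < 3.078) ≈ 0.9990.

z = 3.078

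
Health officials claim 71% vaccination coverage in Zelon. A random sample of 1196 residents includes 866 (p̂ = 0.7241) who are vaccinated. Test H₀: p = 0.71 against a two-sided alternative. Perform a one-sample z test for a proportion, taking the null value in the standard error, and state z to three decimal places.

z = 1.073

p̂ = 866/1196 = 0.72408.
Under H₀, SE = √(0.71·0.29/1196) = √(0.000172157) = 0.01312.
z = (0.72408 − 0.71)/0.01312 = 0.01408/0.01312 = 1.073.
p-value = 2·P(Z > 1.073) ≈ 0.2832.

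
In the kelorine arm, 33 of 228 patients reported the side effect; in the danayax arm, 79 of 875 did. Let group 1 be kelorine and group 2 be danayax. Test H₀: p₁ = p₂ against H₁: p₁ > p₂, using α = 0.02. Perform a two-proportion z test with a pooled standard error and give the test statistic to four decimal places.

p̂₁ = 33/228 = 0.144737, p̂₂ = 79/875 = 0.090286.
Pooled p̂ = (33+79)/(228+875) = 112/1103 = 0.101541.
SE = √(p̂(1−p̂)(1/n₁+1/n₂)) = √(0.101541·0.898459·0.00552882) = √(0.000504398) = 0.022459.
z = (0.144737 − 0.090286)/0.022459 = 0.054451/0.022459 = 2.4245.
p-value = P(Z > 2.424) ≈ 0.0077, so at α = 0.02 we reject H₀.

z = 2.4245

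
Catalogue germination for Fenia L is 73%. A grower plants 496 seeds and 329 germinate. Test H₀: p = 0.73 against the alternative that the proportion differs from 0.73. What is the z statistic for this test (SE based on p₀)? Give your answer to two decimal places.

z = -3.35

p̂ = 329/496 ≈ 0.6633.
SE = √(p₀(1−p₀)/n) = √(0.1971/496) = 0.0199.
z = (0.6633 − 0.73)/0.0199 = -0.0667/0.0199 = -3.35.
p-value = 2·P(Z > 3.346) ≈ 0.0008.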